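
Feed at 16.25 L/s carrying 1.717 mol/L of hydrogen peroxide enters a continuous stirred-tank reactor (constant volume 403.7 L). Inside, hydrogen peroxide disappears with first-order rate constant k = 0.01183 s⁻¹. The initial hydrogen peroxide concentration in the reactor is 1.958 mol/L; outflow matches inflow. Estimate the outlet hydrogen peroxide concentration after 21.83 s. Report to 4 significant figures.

V dC/dt = Q(C_in − C) − k V C.
This is linear with rate a = Q/V + k = 0.0520827 s⁻¹.
C_ss = Q C_in/(Q + kV) = 1.32700 mol/L; C(t) = C_ss + (C₀ − C_ss) e^(−a t).
C(21.83) = 1.32700 + (0.630998)·e^(−0.0520827·21.83) = 1.32700 + (0.630998)·0.320791 = 1.52942 mol/L.

1.529 mol/L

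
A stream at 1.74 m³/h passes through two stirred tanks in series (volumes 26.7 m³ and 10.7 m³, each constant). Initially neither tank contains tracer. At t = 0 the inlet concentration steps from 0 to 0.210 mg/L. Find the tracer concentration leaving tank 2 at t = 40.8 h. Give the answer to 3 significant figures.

Each tank obeys Vᵢ dCᵢ/dt = Q(Cᵢ₋₁ − Cᵢ), so τᵢ = Vᵢ/Q.
τ₁ = 26.7/1.74 = 15.345 h; τ₂ = 10.7/1.74 = 6.1494 h.
Solving the cascade with C₁(0)=C₂(0)=0 gives C₂(t) = C_in[1 − (τ₁ e^(−t/τ₁) − τ₂ e^(−t/τ₂))/(τ₁ − τ₂)].
At t = 40.8: e^(−t/τ₁) = 0.070027, e^(−t/τ₂) = 0.0013139.
C₂ = 0.210·[1 − (15.345·0.070027 − 6.1494·0.0013139)/(9.1954)] = 0.210·0.88402 = 0.18564 mg/L.

0.186 mg/L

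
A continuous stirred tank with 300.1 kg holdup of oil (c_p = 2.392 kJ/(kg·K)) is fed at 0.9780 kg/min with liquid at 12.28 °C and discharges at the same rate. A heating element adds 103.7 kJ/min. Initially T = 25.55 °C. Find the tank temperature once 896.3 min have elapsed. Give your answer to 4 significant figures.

54.93 °C

M c_p dT/dt = ṁ c_p (T_in − T) + Q̇.
Rearrange: dT/dt = (T_ss − T)/τ with τ = M/ṁ = 306.851 min and T_ss = T_in + Q̇/(ṁ c_p) = 56.6081 °C.
This is linear first-order; T(t) = T_ss + (T₀ − T_ss) e^(−t/τ).
T(896.3) = 56.6081 + (-31.0581)·e^(−896.3/306.851) = 56.6081 + (-31.0581)·0.0538817 = 54.9346 °C.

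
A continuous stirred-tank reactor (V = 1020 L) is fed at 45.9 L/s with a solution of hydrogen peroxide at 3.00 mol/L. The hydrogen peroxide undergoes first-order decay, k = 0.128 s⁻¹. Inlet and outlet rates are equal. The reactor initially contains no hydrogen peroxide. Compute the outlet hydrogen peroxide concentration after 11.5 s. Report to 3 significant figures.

Accumulation = in − out − consumed: V dC/dt = Q C_in − Q C − k V C.
dC/dt = (Q/V) C_in − (Q/V + k) C; effective rate a = Q/V + k = 0.045000 + 0.128 = 0.17300 s⁻¹.
C_ss = Q C_in/(Q + kV) = 0.78035 mol/L; C(t) = C_ss + (C₀ − C_ss) e^(−a t).
C(11.5) = 0.78035 + (-0.78035)·e^(−0.17300·11.5) = 0.78035 + (-0.78035)·0.13676 = 0.67362 mol/L.

0.674 mol/L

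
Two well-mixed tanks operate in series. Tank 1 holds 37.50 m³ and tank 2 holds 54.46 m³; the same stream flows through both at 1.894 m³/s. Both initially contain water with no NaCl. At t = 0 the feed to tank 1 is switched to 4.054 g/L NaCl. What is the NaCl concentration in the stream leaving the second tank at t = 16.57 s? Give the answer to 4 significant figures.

Species balance on tank i: dCᵢ/dt = (Cᵢ₋₁ − Cᵢ)/τᵢ with τᵢ = Vᵢ/Q.
τ₁ = 37.50/1.894 = 19.7994 s; τ₂ = 54.46/1.894 = 28.7540 s.
Tank 1: C₁ = C_in(1 − e^(−t/τ₁)). Tank 2 (τ₁ ≠ τ₂): C₂ = C_in[1 − (τ₁ e^(−t/τ₁) − τ₂ e^(−t/τ₂))/(τ₁ − τ₂)].
At t = 16.57: e^(−t/τ₁) = 0.433053, e^(−t/τ₂) = 0.561992.
C₂ = 4.054·[1 − (19.7994·0.433053 − 28.7540·0.561992)/(-8.95459)] = 4.054·0.152914 = 0.619914 g/L.

0.6199 g/L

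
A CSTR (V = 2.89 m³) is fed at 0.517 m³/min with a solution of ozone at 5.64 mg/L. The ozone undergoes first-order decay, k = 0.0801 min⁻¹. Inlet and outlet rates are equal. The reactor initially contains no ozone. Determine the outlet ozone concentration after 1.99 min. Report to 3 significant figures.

1.57 mg/L

Species balance: V dC/dt = Q C_in − Q C − k V C.
This is linear with rate a = Q/V + k = 0.25899 min⁻¹.
C_ss = Q C_in/(Q + kV) = 3.8957 mg/L; C(t) = C_ss + (C₀ − C_ss) e^(−a t).
C(1.99) = 3.8957 + (-3.8957)·e^(−0.25899·1.99) = 3.8957 + (-3.8957)·0.59726 = 1.5689 mg/L.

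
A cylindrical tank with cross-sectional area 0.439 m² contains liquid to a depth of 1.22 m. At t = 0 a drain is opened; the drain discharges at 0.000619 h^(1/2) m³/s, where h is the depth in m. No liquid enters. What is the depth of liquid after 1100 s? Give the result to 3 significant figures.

With no inflow, A dh/dt = −0.000619 √h.
This is separable: 2 d(√h)/dt = −0.000619/A, so √h = √h₀ − (0.000619/(2A)) t.
√h = √1.22 − 0.000619·1100/(2·0.439) = 1.1045 − 0.77551 = 0.32902.
h = 0.32902² = 0.10826 m.

0.108 m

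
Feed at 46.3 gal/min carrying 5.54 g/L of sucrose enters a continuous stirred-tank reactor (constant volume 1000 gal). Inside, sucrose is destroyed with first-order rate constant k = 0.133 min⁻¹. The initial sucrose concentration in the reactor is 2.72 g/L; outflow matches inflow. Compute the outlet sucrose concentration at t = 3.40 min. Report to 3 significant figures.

2.13 g/L

Species balance: V dC/dt = Q C_in − Q C − k V C.
dC/dt = (Q/V) C_in − (Q/V + k) C; effective rate a = Q/V + k = 0.046300 + 0.133 = 0.17930 min⁻¹.
C_ss = Q C_in/(Q + kV) = 1.4306 g/L; C(t) = C_ss + (C₀ − C_ss) e^(−a t).
C(3.40) = 1.4306 + (1.2894)·e^(−0.17930·3.40) = 1.4306 + (1.2894)·0.54356 = 2.1315 g/L.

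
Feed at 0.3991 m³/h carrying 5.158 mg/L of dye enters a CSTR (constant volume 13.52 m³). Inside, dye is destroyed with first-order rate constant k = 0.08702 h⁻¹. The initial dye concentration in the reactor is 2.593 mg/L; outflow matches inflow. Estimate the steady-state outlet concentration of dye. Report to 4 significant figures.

Accumulation = in − out − consumed: V dC/dt = Q C_in − Q C − k V C.
At steady state: 0 = Q C_in − (Q + kV) C_ss, so C_ss = Q C_in/(Q + kV).
C_ss = 0.3991·5.158/(0.3991 + 0.08702·13.52) = 2.05856/1.57561 = 1.30651 mg/L.

1.307 mg/L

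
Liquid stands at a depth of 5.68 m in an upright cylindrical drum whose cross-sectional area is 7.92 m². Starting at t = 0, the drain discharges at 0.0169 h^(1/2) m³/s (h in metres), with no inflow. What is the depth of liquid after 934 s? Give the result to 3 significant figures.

1.92 m

With no inflow, A dh/dt = −0.0169 √h.
Separate and integrate: 2(√h − √h₀) = −(0.0169/A) t.
√h = √5.68 − 0.0169·934/(2·7.92) = 2.3833 − 0.99650 = 1.3868.
h = 1.3868² = 1.9231 m.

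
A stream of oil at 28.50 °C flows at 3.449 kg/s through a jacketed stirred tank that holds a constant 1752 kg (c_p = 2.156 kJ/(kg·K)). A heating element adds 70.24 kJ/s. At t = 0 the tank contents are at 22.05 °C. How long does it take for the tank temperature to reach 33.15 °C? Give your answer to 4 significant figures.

M c_p dT/dt = ṁ c_p (T_in − T) + Q̇.
τ = M/ṁ = 507.973 s; T_ss = T_in + Q̇/(ṁ c_p) = 37.9459 °C.
T(t) = T_ss + (T₀ − T_ss) e^(−t/τ). Set T = 33.15:
e^(−t/τ) = (33.15 − 37.9459)/(22.05 − 37.9459) = 0.301706
t = −507.973 · ln(0.301706) = 608.706 s.

608.7 s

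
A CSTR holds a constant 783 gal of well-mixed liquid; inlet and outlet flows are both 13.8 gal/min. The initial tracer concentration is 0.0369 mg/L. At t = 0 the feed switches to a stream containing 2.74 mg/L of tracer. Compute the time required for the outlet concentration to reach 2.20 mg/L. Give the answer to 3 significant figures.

Species balance: V dC/dt = Q(C_in − C) ⇒ τ = V/Q = 56.739 min.
C(t) = C_in + (C₀ − C_in) e^(−t/τ). Set C = 2.20 and solve for t:
e^(−t/τ) = (C − C_in)/(C₀ − C_in) = (2.20 − 2.74)/(0.0369 − 2.74) = 0.19977
t = −τ ln(…) = 56.739 × 1.6106 = 91.383 min.

91.4 min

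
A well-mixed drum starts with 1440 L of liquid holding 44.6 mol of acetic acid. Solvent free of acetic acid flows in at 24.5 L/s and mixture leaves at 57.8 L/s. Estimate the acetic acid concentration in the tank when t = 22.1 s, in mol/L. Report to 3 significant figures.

0.0183 mol/L

Let m(t) be the amount of acetic acid. Volume: V(t) = V₀ + (Q_in − Q_out) t = 1440 − 33.300 t; V(22.1) = 704.07 L.
Solute balance: dm/dt = 0 − Q_out C = −Q_out m/V(t).
Separate: dm/m = −Q_out dt/V(t) ⇒ ln(m/m₀) = −(Q_out/(Q_in−Q_out)) ln(V/V₀).
m = m₀ (V₀/V)^(Q_out/(Q_in−Q_out)) = 44.6 × (1440/704.07)^(-1.7357) = 12.881 mol.
C = m/V = 12.881/704.07 = 0.018296 mol/L.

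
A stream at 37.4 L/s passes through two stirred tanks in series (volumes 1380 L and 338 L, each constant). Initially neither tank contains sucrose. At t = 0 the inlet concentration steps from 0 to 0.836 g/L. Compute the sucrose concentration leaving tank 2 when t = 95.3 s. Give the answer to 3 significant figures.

0.752 g/L

Time constants: τᵢ = Vᵢ/Q for each well-mixed tank.
τ₁ = 1380/37.4 = 36.898 s; τ₂ = 338/37.4 = 9.0374 s.
Solving the cascade with C₁(0)=C₂(0)=0 gives C₂(t) = C_in[1 − (τ₁ e^(−t/τ₁) − τ₂ e^(−t/τ₂))/(τ₁ − τ₂)].
At t = 95.3: e^(−t/τ₁) = 0.075565, e^(−t/τ₂) = 2.6324e-05.
C₂ = 0.836·[1 − (36.898·0.075565 − 9.0374·2.6324e-05)/(27.861)] = 0.836·0.89993 = 0.75234 g/L.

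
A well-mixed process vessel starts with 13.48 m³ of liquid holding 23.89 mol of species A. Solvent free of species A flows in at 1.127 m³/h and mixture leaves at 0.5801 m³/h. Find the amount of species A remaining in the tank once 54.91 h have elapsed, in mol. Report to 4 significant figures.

Total volume: dV/dt = Q_in − Q_out = 0.546900 m³/h, so V(t) = 13.48 + 0.546900 t and V(54.91) = 43.5103 m³.
Solute balance: dm/dt = 0 − Q_out C = −Q_out m/V(t).
Separate: dm/m = −Q_out dt/V(t) ⇒ ln(m/m₀) = −(Q_out/(Q_in−Q_out)) ln(V/V₀).
m = m₀ (V₀/V)^(Q_out/(Q_in−Q_out)) = 23.89 × (13.48/43.5103)^(1.06071) = 6.89320 mol.

6.893 mol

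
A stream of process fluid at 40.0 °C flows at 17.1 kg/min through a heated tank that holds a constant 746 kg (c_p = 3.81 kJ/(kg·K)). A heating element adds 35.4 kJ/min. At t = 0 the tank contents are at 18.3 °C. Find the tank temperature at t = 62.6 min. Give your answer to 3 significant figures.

First-law balance (no shaft work): M c_p dT/dt = ṁ c_p (T_in − T) + 35.4.
τ = M/ṁ = 43.626 min; T_ss = T_in + Q̇/(ṁ c_p) = 40.0 + 35.4/(17.1·3.81) = 40.543 °C.
This is linear first-order; T(t) = T_ss + (T₀ − T_ss) e^(−t/τ).
T(62.6) = 40.543 + (-22.243)·e^(−62.6/43.626) = 40.543 + (-22.243)·0.23813 = 35.247 °C.

35.2 °C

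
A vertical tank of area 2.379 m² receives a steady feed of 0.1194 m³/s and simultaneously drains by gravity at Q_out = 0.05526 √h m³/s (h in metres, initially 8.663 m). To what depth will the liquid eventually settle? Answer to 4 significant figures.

4.669 m

Mass balance (ρ constant): A dh/dt = Q_in − 0.05526 √h. At steady state dh/dt = 0:
Q_in = 0.05526 √h_ss ⇒ √h_ss = 0.1194/0.05526 = 2.16069.
h_ss = 2.16069² = 4.66860 m. (Since h₀ = 8.663 m > h_ss, the level will fall toward this value.)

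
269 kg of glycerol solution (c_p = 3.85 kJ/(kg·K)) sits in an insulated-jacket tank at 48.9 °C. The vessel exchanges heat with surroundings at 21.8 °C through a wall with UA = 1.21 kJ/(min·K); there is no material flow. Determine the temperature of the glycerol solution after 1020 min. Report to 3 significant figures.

30.0 °C

First-law balance (no shaft work): M c_p dT/dt = −UA(T − T_amb).
dT/dt = (T_ss − T)/τ with T_ss = T_amb = 21.800 °C, τ = M c_p/UA = 269·3.85/1.21 = 855.91 min.
Solution: T(t) = T_ss + (T₀ − T_ss) e^(−t/τ).
T(1020) = 21.800 + (27.100)·0.30370 = 30.030 °C.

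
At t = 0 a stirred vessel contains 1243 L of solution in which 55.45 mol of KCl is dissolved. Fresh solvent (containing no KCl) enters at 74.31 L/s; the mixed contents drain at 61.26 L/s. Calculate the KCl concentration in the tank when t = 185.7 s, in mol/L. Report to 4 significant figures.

9.429e-05 mol/L

Total volume: dV/dt = Q_in − Q_out = 13.0500 L/s, so V(t) = 1243 + 13.0500 t and V(185.7) = 3666.39 L.
No KCl enters, so dm/dt = −Q_out · (m/V).
dm/m = −Q_out dt/(V₀ + 13.0500 t); integrating gives ln(m/m₀) = −(Q_out/(Q_in−Q_out)) ln(V/V₀).
m = m₀ (V₀/V)^(Q_out/(Q_in−Q_out)) = 55.45 × (1243/3666.39)^(4.69425) = 0.345698 mol.
C = m/V = 0.345698/3666.39 = 9.42885e-05 mol/L.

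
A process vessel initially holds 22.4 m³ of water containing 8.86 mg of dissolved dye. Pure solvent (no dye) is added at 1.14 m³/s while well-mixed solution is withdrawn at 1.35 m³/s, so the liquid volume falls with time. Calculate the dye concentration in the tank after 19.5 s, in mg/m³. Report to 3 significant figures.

0.132 mg/m³

Total volume: dV/dt = Q_in − Q_out = -0.21000 m³/s, so V(t) = 22.4 − 0.21000 t and V(19.5) = 18.305 m³.
Solute balance: dm/dt = 0 − Q_out C = −Q_out m/V(t).
Separate: dm/m = −Q_out dt/V(t) ⇒ ln(m/m₀) = −(Q_out/(Q_in−Q_out)) ln(V/V₀).
m = m₀ (V₀/V)^(Q_out/(Q_in−Q_out)) = 8.86 × (22.4/18.305)^(-6.4286) = 2.4198 mg.
C = m/V = 2.4198/18.305 = 0.13220 mg/m³.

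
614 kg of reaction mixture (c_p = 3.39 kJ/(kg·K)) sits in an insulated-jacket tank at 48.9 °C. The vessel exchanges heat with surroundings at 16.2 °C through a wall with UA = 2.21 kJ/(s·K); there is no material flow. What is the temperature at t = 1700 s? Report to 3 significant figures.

21.6 °C

Lumped-capacitance energy balance: M c_p dT/dt = UA(T_amb − T).
dT/dt = (T_ss − T)/τ with T_ss = T_amb = 16.200 °C, τ = M c_p/UA = 614·3.39/2.21 = 941.84 s.
This is linear first-order; T(t) = T_ss + (T₀ − T_ss) e^(−t/τ).
T(1700) = 16.200 + (32.700)·0.16448 = 21.578 °C.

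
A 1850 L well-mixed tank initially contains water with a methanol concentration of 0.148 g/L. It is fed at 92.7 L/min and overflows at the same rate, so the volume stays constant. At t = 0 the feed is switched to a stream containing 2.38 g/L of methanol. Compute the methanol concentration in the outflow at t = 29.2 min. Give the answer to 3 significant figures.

1.86 g/L

Transient balance on the dissolved component: V dC/dt = Q(C_in − C).
So dC/dt = (C_in − C)/τ with τ = V/Q = 1850/92.7 = 19.957 min.
C approaches C_in exponentially: C(t) = C_in + (C₀ − C_in) e^(−t/τ).
C(29.2) = 2.38 + (0.148 − 2.38)·e^(−29.2/19.957) = 2.38 + (-2.2320)·0.23150 = 1.8633 g/L.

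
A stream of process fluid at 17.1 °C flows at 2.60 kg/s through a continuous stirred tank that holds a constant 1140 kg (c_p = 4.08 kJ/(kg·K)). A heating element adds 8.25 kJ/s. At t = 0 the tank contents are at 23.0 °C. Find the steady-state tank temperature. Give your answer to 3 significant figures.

17.9 °C

Energy balance: M c_p dT/dt = ṁ c_p (T_in − T) + 8.25.
At steady state dT/dt = 0 ⇒ T_ss = T_in + Q̇/(ṁ c_p) = 17.1 + 8.25/(2.60·4.08) = 17.878 °C.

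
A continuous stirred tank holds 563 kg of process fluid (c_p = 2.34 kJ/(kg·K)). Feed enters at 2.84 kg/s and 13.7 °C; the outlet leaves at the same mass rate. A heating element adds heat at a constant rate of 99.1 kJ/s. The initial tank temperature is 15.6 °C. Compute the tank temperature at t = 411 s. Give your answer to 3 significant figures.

27.0 °C

M c_p dT/dt = ṁ c_p (T_in − T) + Q̇.
Rearrange: dT/dt = (T_ss − T)/τ with τ = M/ṁ = 198.24 s and T_ss = T_in + Q̇/(ṁ c_p) = 28.612 °C.
Solution: T(t) = T_ss + (T₀ − T_ss) e^(−t/τ).
T(411) = 28.612 + (-13.012)·e^(−411/198.24) = 28.612 + (-13.012)·0.12578 = 26.976 °C.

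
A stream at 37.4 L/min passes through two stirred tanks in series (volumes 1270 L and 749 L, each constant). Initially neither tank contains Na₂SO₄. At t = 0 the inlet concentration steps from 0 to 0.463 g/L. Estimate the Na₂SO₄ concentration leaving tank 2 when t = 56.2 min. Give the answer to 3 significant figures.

Each tank obeys Vᵢ dCᵢ/dt = Q(Cᵢ₋₁ − Cᵢ), so τᵢ = Vᵢ/Q.
τ₁ = 1270/37.4 = 33.957 min; τ₂ = 749/37.4 = 20.027 min.
Tank 1: C₁ = C_in(1 − e^(−t/τ₁)). Tank 2 (τ₁ ≠ τ₂): C₂ = C_in[1 − (τ₁ e^(−t/τ₁) − τ₂ e^(−t/τ₂))/(τ₁ − τ₂)].
At t = 56.2: e^(−t/τ₁) = 0.19109, e^(−t/τ₂) = 0.060431.
C₂ = 0.463·[1 − (33.957·0.19109 − 20.027·0.060431)/(13.930)] = 0.463·0.62108 = 0.28756 g/L.

0.288 g/L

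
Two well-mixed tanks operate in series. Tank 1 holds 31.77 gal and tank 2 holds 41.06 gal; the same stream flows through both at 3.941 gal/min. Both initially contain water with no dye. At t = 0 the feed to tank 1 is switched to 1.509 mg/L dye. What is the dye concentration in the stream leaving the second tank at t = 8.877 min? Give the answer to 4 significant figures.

0.3799 mg/L

Each tank obeys Vᵢ dCᵢ/dt = Q(Cᵢ₋₁ − Cᵢ), so τᵢ = Vᵢ/Q.
τ₁ = 31.77/3.941 = 8.06141 min; τ₂ = 41.06/3.941 = 10.4187 min.
Tank 1: C₁ = C_in(1 − e^(−t/τ₁)). Tank 2 (τ₁ ≠ τ₂): C₂ = C_in[1 − (τ₁ e^(−t/τ₁) − τ₂ e^(−t/τ₂))/(τ₁ − τ₂)].
At t = 8.877: e^(−t/τ₁) = 0.332481, e^(−t/τ₂) = 0.426549.
C₂ = 1.509·[1 − (8.06141·0.332481 − 10.4187·0.426549)/(-2.35727)] = 1.509·0.251756 = 0.379900 mg/L.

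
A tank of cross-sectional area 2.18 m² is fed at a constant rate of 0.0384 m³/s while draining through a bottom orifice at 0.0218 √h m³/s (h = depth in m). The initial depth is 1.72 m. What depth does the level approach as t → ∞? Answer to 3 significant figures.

3.10 m

A dh/dt = Q_in − 0.0218 √h. Steady state requires inflow = outflow:
Q_in = 0.0218 √h_ss ⇒ √h_ss = 0.0384/0.0218 = 1.7615.
h_ss = 1.7615² = 3.1028 m. (Since h₀ = 1.72 m < h_ss, the level will rise toward this value.)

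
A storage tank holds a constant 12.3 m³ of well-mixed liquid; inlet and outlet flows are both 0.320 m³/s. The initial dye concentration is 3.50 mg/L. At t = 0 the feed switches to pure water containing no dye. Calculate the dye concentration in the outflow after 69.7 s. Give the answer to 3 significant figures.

0.571 mg/L

Mass balance on the solute (V constant): V dC/dt = Q(C_in − C).
So dC/dt = (C_in − C)/τ with τ = V/Q = 12.3/0.320 = 38.438 s.
C approaches C_in exponentially: C(t) = C_in + (C₀ − C_in) e^(−t/τ).
C(69.7) = 0 + (3.50 − 0)·e^(−69.7/38.438) = 0 + (3.5000)·0.16311 = 0.57088 mg/L.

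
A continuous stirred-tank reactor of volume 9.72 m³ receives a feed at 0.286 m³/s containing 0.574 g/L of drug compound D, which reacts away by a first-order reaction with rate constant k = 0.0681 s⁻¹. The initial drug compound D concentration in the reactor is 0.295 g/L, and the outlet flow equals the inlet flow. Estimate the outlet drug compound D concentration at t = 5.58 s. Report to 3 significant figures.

Accumulation = in − out − consumed: V dC/dt = Q C_in − Q C − k V C.
dC/dt = (Q/V) C_in − (Q/V + k) C; effective rate a = Q/V + k = 0.029424 + 0.0681 = 0.097524 s⁻¹.
C_ss = Q C_in/(Q + kV) = 0.17318 g/L; C(t) = C_ss + (C₀ − C_ss) e^(−a t).
C(5.58) = 0.17318 + (0.12182)·e^(−0.097524·5.58) = 0.17318 + (0.12182)·0.58032 = 0.24387 g/L.

0.244 g/L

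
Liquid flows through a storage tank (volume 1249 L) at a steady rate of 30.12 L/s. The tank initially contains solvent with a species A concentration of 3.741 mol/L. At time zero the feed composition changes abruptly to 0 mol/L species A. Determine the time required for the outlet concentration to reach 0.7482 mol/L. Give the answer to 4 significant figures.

Unsteady species balance (constant V, well mixed): V dC/dt = Q(C_in − C), so τ = V/Q = 41.4675 s.
C(t) = C_in + (C₀ − C_in) e^(−t/τ). Set C = 0.7482 and solve for t:
e^(−t/τ) = (C − C_in)/(C₀ − C_in) = (0.7482 − 0)/(3.741 − 0) = 0.200000
t = −τ ln(…) = 41.4675 × 1.60944 = 66.7393 s.

66.74 s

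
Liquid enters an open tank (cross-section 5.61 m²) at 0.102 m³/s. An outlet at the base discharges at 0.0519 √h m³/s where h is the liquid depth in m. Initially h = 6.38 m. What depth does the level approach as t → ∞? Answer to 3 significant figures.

Volume balance on the tank: A dh/dt = Q_in − 0.0519 √h. At steady state dh/dt = 0:
Q_in = 0.0519 √h_ss ⇒ √h_ss = 0.102/0.0519 = 1.9653.
h_ss = 1.9653² = 3.8625 m. (Since h₀ = 6.38 m > h_ss, the level will fall toward this value.)

3.86 m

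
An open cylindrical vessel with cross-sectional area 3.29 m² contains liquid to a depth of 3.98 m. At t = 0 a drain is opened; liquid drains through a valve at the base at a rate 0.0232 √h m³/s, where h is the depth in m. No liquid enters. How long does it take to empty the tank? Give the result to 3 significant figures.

566 s

Accumulation of liquid (constant cross-section A): A dh/dt = −0.0232 √h.
This is separable: 2 d(√h)/dt = −0.0232/A, so √h = √h₀ − (0.0232/(2A)) t.
Set h = 0: 2√h₀ = (0.0232/A) t_empty ⇒ t_empty = 2A√h₀/0.0232.
t_empty = 2·3.29·√3.98/0.0232 = 6.5800·1.9950/0.0232 = 565.82 s.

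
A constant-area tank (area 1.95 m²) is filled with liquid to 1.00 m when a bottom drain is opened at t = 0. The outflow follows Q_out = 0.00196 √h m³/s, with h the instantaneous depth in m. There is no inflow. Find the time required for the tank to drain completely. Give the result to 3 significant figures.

1990 s

Mass balance (ρ constant): A dh/dt = −0.00196 √h.
Separate and integrate: 2(√h − √h₀) = −(0.00196/A) t.
Set h = 0: 2√h₀ = (0.00196/A) t_empty ⇒ t_empty = 2A√h₀/0.00196.
t_empty = 2·1.95·√1.00/0.00196 = 3.9000·1.0000/0.00196 = 1989.8 s.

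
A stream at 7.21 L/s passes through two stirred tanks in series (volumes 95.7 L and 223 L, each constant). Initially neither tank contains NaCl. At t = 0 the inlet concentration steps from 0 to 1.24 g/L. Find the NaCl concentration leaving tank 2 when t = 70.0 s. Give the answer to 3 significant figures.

Each tank obeys Vᵢ dCᵢ/dt = Q(Cᵢ₋₁ − Cᵢ), so τᵢ = Vᵢ/Q.
τ₁ = 95.7/7.21 = 13.273 s; τ₂ = 223/7.21 = 30.929 s.
Solving the cascade with C₁(0)=C₂(0)=0 gives C₂(t) = C_in[1 − (τ₁ e^(−t/τ₁) − τ₂ e^(−t/τ₂))/(τ₁ − τ₂)].
At t = 70.0: e^(−t/τ₁) = 0.0051242, e^(−t/τ₂) = 0.10401.
C₂ = 1.24·[1 − (13.273·0.0051242 − 30.929·0.10401)/(-17.656)] = 1.24·0.82164 = 1.0188 g/L.

1.02 g/L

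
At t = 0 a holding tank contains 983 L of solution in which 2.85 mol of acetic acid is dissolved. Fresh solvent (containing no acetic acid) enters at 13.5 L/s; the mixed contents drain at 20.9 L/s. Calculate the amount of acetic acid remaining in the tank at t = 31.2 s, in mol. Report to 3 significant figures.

1.34 mol

Let m(t) be the amount of acetic acid. Volume: V(t) = V₀ + (Q_in − Q_out) t = 983 − 7.4000 t; V(31.2) = 752.12 L.
Solute balance: dm/dt = 0 − Q_out C = −Q_out m/V(t).
dm/m = −Q_out dt/(V₀ − 7.4000 t); integrating gives ln(m/m₀) = −(Q_out/(Q_in−Q_out)) ln(V/V₀).
m = m₀ (V₀/V)^(Q_out/(Q_in−Q_out)) = 2.85 × (983/752.12)^(-2.8243) = 1.3380 mol.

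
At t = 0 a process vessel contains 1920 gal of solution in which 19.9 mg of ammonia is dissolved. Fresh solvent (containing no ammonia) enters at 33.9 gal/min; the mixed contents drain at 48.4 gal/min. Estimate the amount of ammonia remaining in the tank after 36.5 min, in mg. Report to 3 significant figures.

Let m(t) be the amount of ammonia. Volume: V(t) = V₀ + (Q_in − Q_out) t = 1920 − 14.500 t; V(36.5) = 1390.8 gal.
No ammonia enters, so dm/dt = −Q_out · (m/V).
dm/m = −Q_out dt/(V₀ − 14.500 t); integrating gives ln(m/m₀) = −(Q_out/(Q_in−Q_out)) ln(V/V₀).
m = m₀ (V₀/V)^(Q_out/(Q_in−Q_out)) = 19.9 × (1920/1390.8)^(-3.3379) = 6.7822 mg.

6.78 mg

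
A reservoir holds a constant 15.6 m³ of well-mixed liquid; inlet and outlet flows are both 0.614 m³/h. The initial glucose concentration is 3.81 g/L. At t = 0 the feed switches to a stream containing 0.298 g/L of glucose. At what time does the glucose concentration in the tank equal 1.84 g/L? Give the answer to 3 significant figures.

Species balance: V dC/dt = Q(C_in − C) ⇒ τ = V/Q = 25.407 h.
C(t) = C_in + (C₀ − C_in) e^(−t/τ). Set C = 1.84 and solve for t:
e^(−t/τ) = (C − C_in)/(C₀ − C_in) = (1.84 − 0.298)/(3.81 − 0.298) = 0.43907
t = −τ ln(…) = 25.407 × 0.82311 = 20.913 h.

20.9 h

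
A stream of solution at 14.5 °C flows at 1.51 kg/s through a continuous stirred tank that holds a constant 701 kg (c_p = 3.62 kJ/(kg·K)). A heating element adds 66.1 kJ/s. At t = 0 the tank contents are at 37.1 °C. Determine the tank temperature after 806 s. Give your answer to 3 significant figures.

M c_p dT/dt = ṁ c_p (T_in − T) + Q̇.
τ = M/ṁ = 464.24 s; T_ss = T_in + Q̇/(ṁ c_p) = 14.5 + 66.1/(1.51·3.62) = 26.592 °C.
Solution: T(t) = T_ss + (T₀ − T_ss) e^(−t/τ).
T(806) = 26.592 + (10.508)·e^(−806/464.24) = 26.592 + (10.508)·0.17619 = 28.444 °C.

28.4 °C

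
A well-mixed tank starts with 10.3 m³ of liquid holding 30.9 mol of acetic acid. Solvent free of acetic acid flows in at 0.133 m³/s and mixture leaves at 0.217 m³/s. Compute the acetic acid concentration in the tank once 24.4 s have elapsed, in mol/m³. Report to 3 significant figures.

Total volume: dV/dt = Q_in − Q_out = -0.084000 m³/s, so V(t) = 10.3 − 0.084000 t and V(24.4) = 8.2504 m³.
No acetic acid enters, so dm/dt = −Q_out · (m/V).
dm/m = −Q_out dt/(V₀ − 0.084000 t); integrating gives ln(m/m₀) = −(Q_out/(Q_in−Q_out)) ln(V/V₀).
m = m₀ (V₀/V)^(Q_out/(Q_in−Q_out)) = 30.9 × (10.3/8.2504)^(-2.5833) = 17.419 mol.
C = m/V = 17.419/8.2504 = 2.1113 mol/m³.

2.11 mol/m³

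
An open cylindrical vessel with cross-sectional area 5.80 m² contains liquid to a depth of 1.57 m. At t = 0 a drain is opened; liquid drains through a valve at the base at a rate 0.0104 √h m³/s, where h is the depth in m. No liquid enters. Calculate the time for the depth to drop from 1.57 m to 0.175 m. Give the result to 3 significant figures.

With no inflow, A dh/dt = −0.0104 √h.
This is separable: 2 d(√h)/dt = −0.0104/A, so √h = √h₀ − (0.0104/(2A)) t.
t = 2A(√h₀ − √h)/0.0104 = 2·5.80·(√1.57 − √0.175)/0.0104
  = 11.600 × (1.2530 − 0.41833) / 0.0104 = 930.97 s.

931 s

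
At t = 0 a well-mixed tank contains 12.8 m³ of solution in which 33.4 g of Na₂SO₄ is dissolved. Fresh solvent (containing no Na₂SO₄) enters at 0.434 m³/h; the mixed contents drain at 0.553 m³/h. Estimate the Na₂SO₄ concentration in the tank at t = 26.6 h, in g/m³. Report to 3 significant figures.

0.926 g/m³

Total volume: dV/dt = Q_in − Q_out = -0.11900 m³/h, so V(t) = 12.8 − 0.11900 t and V(26.6) = 9.6346 m³.
Species balance (pure solvent in): dm/dt = −Q_out · m/V(t).
Separate: dm/m = −Q_out dt/V(t) ⇒ ln(m/m₀) = −(Q_out/(Q_in−Q_out)) ln(V/V₀).
m = m₀ (V₀/V)^(Q_out/(Q_in−Q_out)) = 33.4 × (12.8/9.6346)^(-4.6471) = 8.9209 g.
C = m/V = 8.9209/9.6346 = 0.92593 g/m³.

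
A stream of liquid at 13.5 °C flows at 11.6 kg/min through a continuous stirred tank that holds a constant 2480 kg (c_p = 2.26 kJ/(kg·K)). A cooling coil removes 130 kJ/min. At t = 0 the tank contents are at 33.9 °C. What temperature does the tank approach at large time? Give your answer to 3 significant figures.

First-law balance (no shaft work): M c_p dT/dt = ṁ c_p (T_in − T) − 130.
At steady state dT/dt = 0 ⇒ T_ss = T_in − Q̇/(ṁ c_p) = 13.5 − 130/(11.6·2.26) = 8.5412 °C.

8.54 °C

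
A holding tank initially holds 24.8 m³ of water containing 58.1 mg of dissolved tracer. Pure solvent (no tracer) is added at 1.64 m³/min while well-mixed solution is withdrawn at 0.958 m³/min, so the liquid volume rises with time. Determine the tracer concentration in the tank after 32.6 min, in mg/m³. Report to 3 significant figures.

Total volume: dV/dt = Q_in − Q_out = 0.68200 m³/min, so V(t) = 24.8 + 0.68200 t and V(32.6) = 47.033 m³.
Solute balance: dm/dt = 0 − Q_out C = −Q_out m/V(t).
Separate: dm/m = −Q_out dt/V(t) ⇒ ln(m/m₀) = −(Q_out/(Q_in−Q_out)) ln(V/V₀).
m = m₀ (V₀/V)^(Q_out/(Q_in−Q_out)) = 58.1 × (24.8/47.033)^(1.4047) = 23.645 mg.
C = m/V = 23.645/47.033 = 0.50273 mg/m³.

0.503 mg/m³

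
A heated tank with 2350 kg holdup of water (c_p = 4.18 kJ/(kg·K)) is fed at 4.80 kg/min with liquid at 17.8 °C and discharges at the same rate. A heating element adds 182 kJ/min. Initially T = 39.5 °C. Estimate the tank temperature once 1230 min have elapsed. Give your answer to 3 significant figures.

First-law balance (no shaft work): M c_p dT/dt = ṁ c_p (T_in − T) + 182.
τ = M/ṁ = 489.58 min; T_ss = T_in + Q̇/(ṁ c_p) = 17.8 + 182/(4.80·4.18) = 26.871 °C.
This is linear first-order; T(t) = T_ss + (T₀ − T_ss) e^(−t/τ).
T(1230) = 26.871 + (12.629)·e^(−1230/489.58) = 26.871 + (12.629)·0.081078 = 27.895 °C.

27.9 °C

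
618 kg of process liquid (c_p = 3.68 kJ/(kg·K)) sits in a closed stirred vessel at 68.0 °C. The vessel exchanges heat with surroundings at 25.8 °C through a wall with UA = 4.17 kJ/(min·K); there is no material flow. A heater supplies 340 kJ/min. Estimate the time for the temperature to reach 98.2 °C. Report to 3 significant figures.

Unsteady energy balance on the tank contents: M c_p dT/dt = −UA(T − T_amb) + Q̇.
τ = M c_p/UA = 545.38 min; T_ss = T_amb + Q̇/UA = 25.8 + 340/4.17 = 107.33 °C.
T(t) = T_ss + (T₀ − T_ss)e^(−t/τ); set T = 98.2:
t = −τ ln[(T − T_ss)/(T₀ − T_ss)] = −545.38 · ln(0.23223) = 796.27 min.

796 min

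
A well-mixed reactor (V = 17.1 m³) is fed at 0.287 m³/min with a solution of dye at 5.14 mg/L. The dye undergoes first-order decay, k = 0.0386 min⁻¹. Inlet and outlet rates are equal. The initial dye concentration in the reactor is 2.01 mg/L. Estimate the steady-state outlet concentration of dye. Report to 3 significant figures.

Accumulation = in − out − consumed: V dC/dt = Q C_in − Q C − k V C.
At steady state: 0 = Q C_in − (Q + kV) C_ss, so C_ss = Q C_in/(Q + kV).
C_ss = 0.287·5.14/(0.287 + 0.0386·17.1) = 1.4752/0.94706 = 1.5576 mg/L.

1.56 mg/L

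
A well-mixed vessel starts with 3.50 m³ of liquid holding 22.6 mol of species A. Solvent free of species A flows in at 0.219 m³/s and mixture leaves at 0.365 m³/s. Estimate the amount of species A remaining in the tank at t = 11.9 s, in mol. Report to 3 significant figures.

4.07 mol

Total volume: dV/dt = Q_in − Q_out = -0.14600 m³/s, so V(t) = 3.50 − 0.14600 t and V(11.9) = 1.7626 m³.
Solute balance: dm/dt = 0 − Q_out C = −Q_out m/V(t).
dm/m = −Q_out dt/(V₀ − 0.14600 t); integrating gives ln(m/m₀) = −(Q_out/(Q_in−Q_out)) ln(V/V₀).
m = m₀ (V₀/V)^(Q_out/(Q_in−Q_out)) = 22.6 × (3.50/1.7626)^(-2.5000) = 4.0675 mol.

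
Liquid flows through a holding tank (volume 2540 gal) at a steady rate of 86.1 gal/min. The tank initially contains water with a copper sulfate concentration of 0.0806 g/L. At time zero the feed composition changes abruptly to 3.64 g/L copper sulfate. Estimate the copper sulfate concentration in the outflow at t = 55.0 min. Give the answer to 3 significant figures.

3.09 g/L

Species balance on the tank: V dC/dt = Q(C_in − C).
Time constant τ = V/Q = 2540/86.1 = 29.501 min.
C approaches C_in exponentially: C(t) = C_in + (C₀ − C_in) e^(−t/τ).
C(55.0) = 3.64 + (0.0806 − 3.64)·e^(−55.0/29.501) = 3.64 + (-3.5594)·0.15499 = 3.0883 g/L.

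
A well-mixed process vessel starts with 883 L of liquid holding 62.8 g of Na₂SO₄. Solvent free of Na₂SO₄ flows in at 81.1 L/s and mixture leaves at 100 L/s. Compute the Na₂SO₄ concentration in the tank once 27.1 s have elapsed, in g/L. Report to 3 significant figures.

0.00172 g/L

Let m(t) be the amount of Na₂SO₄. Volume: V(t) = V₀ + (Q_in − Q_out) t = 883 − 18.900 t; V(27.1) = 370.81 L.
No Na₂SO₄ enters, so dm/dt = −Q_out · (m/V).
Separate: dm/m = −Q_out dt/V(t) ⇒ ln(m/m₀) = −(Q_out/(Q_in−Q_out)) ln(V/V₀).
m = m₀ (V₀/V)^(Q_out/(Q_in−Q_out)) = 62.8 × (883/370.81)^(-5.2910) = 0.63718 g.
C = m/V = 0.63718/370.81 = 0.0017183 g/L.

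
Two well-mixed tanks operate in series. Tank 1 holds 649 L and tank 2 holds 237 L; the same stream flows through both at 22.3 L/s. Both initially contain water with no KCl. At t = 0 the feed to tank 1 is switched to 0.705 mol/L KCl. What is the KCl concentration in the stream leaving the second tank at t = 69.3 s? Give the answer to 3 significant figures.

Each tank obeys Vᵢ dCᵢ/dt = Q(Cᵢ₋₁ − Cᵢ), so τᵢ = Vᵢ/Q.
τ₁ = 649/22.3 = 29.103 s; τ₂ = 237/22.3 = 10.628 s.
Solving the cascade with C₁(0)=C₂(0)=0 gives C₂(t) = C_in[1 − (τ₁ e^(−t/τ₁) − τ₂ e^(−t/τ₂))/(τ₁ − τ₂)].
At t = 69.3: e^(−t/τ₁) = 0.092441, e^(−t/τ₂) = 0.0014727.
C₂ = 0.705·[1 − (29.103·0.092441 − 10.628·0.0014727)/(18.475)] = 0.705·0.85523 = 0.60294 mol/L.

0.603 mol/L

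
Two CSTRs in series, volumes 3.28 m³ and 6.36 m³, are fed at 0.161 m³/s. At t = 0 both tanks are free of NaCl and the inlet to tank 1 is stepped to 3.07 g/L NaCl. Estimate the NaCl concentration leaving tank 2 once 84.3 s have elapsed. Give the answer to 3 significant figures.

Each tank obeys Vᵢ dCᵢ/dt = Q(Cᵢ₋₁ − Cᵢ), so τᵢ = Vᵢ/Q.
τ₁ = 3.28/0.161 = 20.373 s; τ₂ = 6.36/0.161 = 39.503 s.
Solving the cascade with C₁(0)=C₂(0)=0 gives C₂(t) = C_in[1 − (τ₁ e^(−t/τ₁) − τ₂ e^(−t/τ₂))/(τ₁ − τ₂)].
At t = 84.3: e^(−t/τ₁) = 0.015956, e^(−t/τ₂) = 0.11836.
C₂ = 3.07·[1 − (20.373·0.015956 − 39.503·0.11836)/(-19.130)] = 3.07·0.77258 = 2.3718 g/L.

2.37 g/L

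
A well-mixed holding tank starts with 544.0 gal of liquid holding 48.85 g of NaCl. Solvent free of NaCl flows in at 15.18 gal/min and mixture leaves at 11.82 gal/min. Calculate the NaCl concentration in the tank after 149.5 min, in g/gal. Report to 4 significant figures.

Total volume: dV/dt = Q_in − Q_out = 3.36000 gal/min, so V(t) = 544.0 + 3.36000 t and V(149.5) = 1046.32 gal.
No NaCl enters, so dm/dt = −Q_out · (m/V).
dm/m = −Q_out dt/(V₀ + 3.36000 t); integrating gives ln(m/m₀) = −(Q_out/(Q_in−Q_out)) ln(V/V₀).
m = m₀ (V₀/V)^(Q_out/(Q_in−Q_out)) = 48.85 × (544.0/1046.32)^(3.51786) = 4.89285 g.
C = m/V = 4.89285/1046.32 = 0.00467625 g/gal.

0.004676 g/gal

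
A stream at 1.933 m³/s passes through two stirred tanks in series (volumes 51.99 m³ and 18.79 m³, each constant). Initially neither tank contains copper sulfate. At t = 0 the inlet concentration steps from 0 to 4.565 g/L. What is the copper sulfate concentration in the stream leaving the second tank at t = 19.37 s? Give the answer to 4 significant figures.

Species balance on tank i: dCᵢ/dt = (Cᵢ₋₁ − Cᵢ)/τᵢ with τᵢ = Vᵢ/Q.
τ₁ = 51.99/1.933 = 26.8960 s; τ₂ = 18.79/1.933 = 9.72064 s.
Tank 1: C₁ = C_in(1 − e^(−t/τ₁)). Tank 2 (τ₁ ≠ τ₂): C₂ = C_in[1 − (τ₁ e^(−t/τ₁) − τ₂ e^(−t/τ₂))/(τ₁ − τ₂)].
At t = 19.37: e^(−t/τ₁) = 0.486664, e^(−t/τ₂) = 0.136331.
C₂ = 4.565·[1 − (26.8960·0.486664 − 9.72064·0.136331)/(17.1754)] = 4.565·0.315060 = 1.43825 g/L.

1.438 g/L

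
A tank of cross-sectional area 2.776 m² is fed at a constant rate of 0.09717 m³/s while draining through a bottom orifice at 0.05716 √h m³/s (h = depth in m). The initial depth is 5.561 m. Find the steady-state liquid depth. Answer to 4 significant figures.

Level balance: A dh/dt = 0.09717 − 0.05716 √h. Setting dh/dt = 0:
Q_in = 0.05716 √h_ss ⇒ √h_ss = 0.09717/0.05716 = 1.69997.
h_ss = 1.69997² = 2.88988 m. (Since h₀ = 5.561 m > h_ss, the level will fall toward this value.)

2.890 m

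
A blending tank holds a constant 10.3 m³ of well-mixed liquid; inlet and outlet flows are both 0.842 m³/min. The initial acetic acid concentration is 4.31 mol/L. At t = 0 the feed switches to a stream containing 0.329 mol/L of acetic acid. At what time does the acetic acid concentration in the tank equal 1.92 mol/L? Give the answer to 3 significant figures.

Transient balance on the dissolved component: V dC/dt = Q(C_in − C), so τ = V/Q = 12.233 min.
C(t) = C_in + (C₀ − C_in) e^(−t/τ). Set C = 1.92 and solve for t:
e^(−t/τ) = (C − C_in)/(C₀ − C_in) = (1.92 − 0.329)/(4.31 − 0.329) = 0.39965
t = −τ ln(…) = 12.233 × 0.91717 = 11.220 min.

11.2 min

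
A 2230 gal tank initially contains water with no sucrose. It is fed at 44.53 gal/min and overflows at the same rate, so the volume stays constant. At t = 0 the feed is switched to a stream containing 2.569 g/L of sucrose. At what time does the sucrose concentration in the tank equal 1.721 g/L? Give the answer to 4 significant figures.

Species balance: V dC/dt = Q(C_in − C) ⇒ τ = V/Q = 50.0786 min.
C(t) = C_in + (C₀ − C_in) e^(−t/τ). Set C = 1.721 and solve for t:
e^(−t/τ) = (C − C_in)/(C₀ − C_in) = (1.721 − 2.569)/(0 − 2.569) = 0.330090
t = −τ ln(…) = 50.0786 × 1.10839 = 55.5067 min.

55.51 min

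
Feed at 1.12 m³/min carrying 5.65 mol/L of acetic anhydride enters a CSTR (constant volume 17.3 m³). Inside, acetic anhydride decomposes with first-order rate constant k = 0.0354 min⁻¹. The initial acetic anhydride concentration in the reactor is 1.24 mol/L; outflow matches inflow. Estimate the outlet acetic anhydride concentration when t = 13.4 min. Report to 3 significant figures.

3.02 mol/L

Accumulation = in − out − consumed: V dC/dt = Q C_in − Q C − k V C.
This is linear with rate a = Q/V + k = 0.10014 min⁻¹.
C_ss = Q C_in/(Q + kV) = 3.6527 mol/L; C(t) = C_ss + (C₀ − C_ss) e^(−a t).
C(13.4) = 3.6527 + (-2.4127)·e^(−0.10014·13.4) = 3.6527 + (-2.4127)·0.26136 = 3.0221 mol/L.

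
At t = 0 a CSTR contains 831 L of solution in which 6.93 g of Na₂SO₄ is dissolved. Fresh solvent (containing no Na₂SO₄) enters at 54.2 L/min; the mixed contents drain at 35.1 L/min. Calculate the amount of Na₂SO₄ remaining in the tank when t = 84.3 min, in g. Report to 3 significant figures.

Let m(t) be the amount of Na₂SO₄. Volume: V(t) = V₀ + (Q_in − Q_out) t = 831 + 19.100 t; V(84.3) = 2441.1 L.
Species balance (pure solvent in): dm/dt = −Q_out · m/V(t).
dm/m = −Q_out dt/(V₀ + 19.100 t); integrating gives ln(m/m₀) = −(Q_out/(Q_in−Q_out)) ln(V/V₀).
m = m₀ (V₀/V)^(Q_out/(Q_in−Q_out)) = 6.93 × (831/2441.1)^(1.8377) = 0.95655 g.

0.957 g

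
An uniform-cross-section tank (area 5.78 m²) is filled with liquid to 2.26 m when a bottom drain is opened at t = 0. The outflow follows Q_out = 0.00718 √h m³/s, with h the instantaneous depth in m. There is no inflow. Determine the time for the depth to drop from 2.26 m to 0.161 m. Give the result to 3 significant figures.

1770 s

With no inflow, A dh/dt = −0.00718 √h.
This is separable: 2 d(√h)/dt = −0.00718/A, so √h = √h₀ − (0.00718/(2A)) t.
t = 2A(√h₀ − √h)/0.00718 = 2·5.78·(√2.26 − √0.161)/0.00718
  = 11.560 × (1.5033 − 0.40125) / 0.00718 = 1774.4 s.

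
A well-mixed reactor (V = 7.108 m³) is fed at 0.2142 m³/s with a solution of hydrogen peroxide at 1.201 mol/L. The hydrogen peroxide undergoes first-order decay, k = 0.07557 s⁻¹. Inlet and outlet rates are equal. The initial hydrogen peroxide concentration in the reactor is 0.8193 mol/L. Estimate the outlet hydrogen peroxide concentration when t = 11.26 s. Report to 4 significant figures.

Accumulation = in − out − consumed: V dC/dt = Q C_in − Q C − k V C.
dC/dt = (Q/V) C_in − (Q/V + k) C; effective rate a = Q/V + k = 0.0301351 + 0.07557 = 0.105705 s⁻¹.
C_ss = Q C_in/(Q + kV) = 0.342389 mol/L; C(t) = C_ss + (C₀ − C_ss) e^(−a t).
C(11.26) = 0.342389 + (0.476911)·e^(−0.105705·11.26) = 0.342389 + (0.476911)·0.304149 = 0.487441 mol/L.

0.4874 mol/L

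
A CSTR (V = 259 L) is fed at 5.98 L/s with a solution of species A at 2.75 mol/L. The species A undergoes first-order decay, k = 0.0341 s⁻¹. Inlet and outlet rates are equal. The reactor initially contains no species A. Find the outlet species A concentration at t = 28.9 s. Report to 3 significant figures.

0.898 mol/L

Species balance: V dC/dt = Q C_in − Q C − k V C.
This is linear with rate a = Q/V + k = 0.057189 s⁻¹.
C_ss = Q C_in/(Q + kV) = 1.1103 mol/L; C(t) = C_ss + (C₀ − C_ss) e^(−a t).
C(28.9) = 1.1103 + (-1.1103)·e^(−0.057189·28.9) = 1.1103 + (-1.1103)·0.19152 = 0.89762 mol/L.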